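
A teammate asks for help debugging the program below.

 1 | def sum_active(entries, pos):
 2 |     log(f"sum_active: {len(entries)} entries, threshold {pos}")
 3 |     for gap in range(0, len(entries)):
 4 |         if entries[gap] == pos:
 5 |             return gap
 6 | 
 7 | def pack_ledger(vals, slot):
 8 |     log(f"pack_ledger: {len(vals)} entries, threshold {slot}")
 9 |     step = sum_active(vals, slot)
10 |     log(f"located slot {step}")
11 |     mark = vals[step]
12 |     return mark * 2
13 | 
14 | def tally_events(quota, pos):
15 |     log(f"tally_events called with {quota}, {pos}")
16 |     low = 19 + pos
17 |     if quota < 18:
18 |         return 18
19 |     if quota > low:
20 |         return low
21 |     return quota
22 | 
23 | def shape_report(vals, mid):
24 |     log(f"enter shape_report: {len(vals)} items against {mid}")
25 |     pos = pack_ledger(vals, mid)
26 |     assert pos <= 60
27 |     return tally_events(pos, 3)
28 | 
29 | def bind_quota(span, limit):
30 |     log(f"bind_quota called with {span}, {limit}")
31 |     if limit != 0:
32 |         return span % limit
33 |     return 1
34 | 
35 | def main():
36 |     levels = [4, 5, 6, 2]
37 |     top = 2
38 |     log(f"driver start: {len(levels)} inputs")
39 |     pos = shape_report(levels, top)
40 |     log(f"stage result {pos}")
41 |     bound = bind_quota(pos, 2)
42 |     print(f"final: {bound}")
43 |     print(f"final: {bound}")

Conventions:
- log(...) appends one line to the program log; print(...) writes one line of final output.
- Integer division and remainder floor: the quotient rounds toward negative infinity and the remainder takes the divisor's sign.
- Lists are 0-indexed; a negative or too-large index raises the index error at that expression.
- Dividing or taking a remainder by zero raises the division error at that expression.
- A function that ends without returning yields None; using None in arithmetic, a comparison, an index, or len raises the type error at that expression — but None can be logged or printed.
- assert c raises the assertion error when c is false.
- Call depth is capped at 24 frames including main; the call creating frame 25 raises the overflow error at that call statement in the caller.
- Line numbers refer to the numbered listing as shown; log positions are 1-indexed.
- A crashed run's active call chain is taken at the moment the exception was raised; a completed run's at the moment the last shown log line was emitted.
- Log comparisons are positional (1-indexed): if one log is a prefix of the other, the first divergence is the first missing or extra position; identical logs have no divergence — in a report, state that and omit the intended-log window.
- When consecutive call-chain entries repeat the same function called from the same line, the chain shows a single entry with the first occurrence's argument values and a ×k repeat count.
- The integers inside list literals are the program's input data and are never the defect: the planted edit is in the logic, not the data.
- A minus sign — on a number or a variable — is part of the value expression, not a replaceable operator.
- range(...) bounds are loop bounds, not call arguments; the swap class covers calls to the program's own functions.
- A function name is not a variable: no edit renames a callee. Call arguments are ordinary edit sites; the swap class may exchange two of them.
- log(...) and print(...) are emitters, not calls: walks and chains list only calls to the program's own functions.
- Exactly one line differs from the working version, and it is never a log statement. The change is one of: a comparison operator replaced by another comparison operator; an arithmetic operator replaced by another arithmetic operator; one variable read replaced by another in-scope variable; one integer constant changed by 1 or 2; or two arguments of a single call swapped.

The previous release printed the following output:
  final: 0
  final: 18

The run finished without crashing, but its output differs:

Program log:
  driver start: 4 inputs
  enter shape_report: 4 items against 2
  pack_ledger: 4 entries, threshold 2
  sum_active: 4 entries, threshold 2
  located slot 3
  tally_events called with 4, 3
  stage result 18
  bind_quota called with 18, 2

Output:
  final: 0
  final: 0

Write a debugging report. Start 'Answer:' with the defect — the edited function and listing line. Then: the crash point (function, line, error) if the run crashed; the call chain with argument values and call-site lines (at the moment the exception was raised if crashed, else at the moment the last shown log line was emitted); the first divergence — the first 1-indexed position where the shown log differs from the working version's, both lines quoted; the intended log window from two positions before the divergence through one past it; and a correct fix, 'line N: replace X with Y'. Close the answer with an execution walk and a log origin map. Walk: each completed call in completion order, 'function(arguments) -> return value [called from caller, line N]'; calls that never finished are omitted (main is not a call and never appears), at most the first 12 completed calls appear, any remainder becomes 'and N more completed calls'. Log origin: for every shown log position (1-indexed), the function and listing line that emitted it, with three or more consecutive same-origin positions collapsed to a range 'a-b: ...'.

Answer: the defect is in main at line 43.
Key fact: The two runs log identically and part ways only at the printed values.
Call chain: main -> bind_quota(18, 2) (called at line 41).
First divergence: there is none — every log position agrees.
Execution walk:
  sum_active([4, 5, 6, 2], 2) -> 3  [called from pack_ledger, line 9]
  pack_ledger([4, 5, 6, 2], 2) -> 4  [called from shape_report, line 25]
  tally_events(4, 3) -> 18  [called from shape_report, line 27]
  shape_report([4, 5, 6, 2], 2) -> 18  [called from main, line 39]
  bind_quota(18, 2) -> 0  [called from main, line 41]
Log line origins:
  1 — main, line 38
  2 — shape_report, line 24
  3 — pack_ledger, line 8
  4 — sum_active, line 2
  5 — pack_ledger, line 10
  6 — tally_events, line 15
  7 — main, line 40
  8 — bind_quota, line 30
A correct fix: line 43: replace `bound` with `pos`.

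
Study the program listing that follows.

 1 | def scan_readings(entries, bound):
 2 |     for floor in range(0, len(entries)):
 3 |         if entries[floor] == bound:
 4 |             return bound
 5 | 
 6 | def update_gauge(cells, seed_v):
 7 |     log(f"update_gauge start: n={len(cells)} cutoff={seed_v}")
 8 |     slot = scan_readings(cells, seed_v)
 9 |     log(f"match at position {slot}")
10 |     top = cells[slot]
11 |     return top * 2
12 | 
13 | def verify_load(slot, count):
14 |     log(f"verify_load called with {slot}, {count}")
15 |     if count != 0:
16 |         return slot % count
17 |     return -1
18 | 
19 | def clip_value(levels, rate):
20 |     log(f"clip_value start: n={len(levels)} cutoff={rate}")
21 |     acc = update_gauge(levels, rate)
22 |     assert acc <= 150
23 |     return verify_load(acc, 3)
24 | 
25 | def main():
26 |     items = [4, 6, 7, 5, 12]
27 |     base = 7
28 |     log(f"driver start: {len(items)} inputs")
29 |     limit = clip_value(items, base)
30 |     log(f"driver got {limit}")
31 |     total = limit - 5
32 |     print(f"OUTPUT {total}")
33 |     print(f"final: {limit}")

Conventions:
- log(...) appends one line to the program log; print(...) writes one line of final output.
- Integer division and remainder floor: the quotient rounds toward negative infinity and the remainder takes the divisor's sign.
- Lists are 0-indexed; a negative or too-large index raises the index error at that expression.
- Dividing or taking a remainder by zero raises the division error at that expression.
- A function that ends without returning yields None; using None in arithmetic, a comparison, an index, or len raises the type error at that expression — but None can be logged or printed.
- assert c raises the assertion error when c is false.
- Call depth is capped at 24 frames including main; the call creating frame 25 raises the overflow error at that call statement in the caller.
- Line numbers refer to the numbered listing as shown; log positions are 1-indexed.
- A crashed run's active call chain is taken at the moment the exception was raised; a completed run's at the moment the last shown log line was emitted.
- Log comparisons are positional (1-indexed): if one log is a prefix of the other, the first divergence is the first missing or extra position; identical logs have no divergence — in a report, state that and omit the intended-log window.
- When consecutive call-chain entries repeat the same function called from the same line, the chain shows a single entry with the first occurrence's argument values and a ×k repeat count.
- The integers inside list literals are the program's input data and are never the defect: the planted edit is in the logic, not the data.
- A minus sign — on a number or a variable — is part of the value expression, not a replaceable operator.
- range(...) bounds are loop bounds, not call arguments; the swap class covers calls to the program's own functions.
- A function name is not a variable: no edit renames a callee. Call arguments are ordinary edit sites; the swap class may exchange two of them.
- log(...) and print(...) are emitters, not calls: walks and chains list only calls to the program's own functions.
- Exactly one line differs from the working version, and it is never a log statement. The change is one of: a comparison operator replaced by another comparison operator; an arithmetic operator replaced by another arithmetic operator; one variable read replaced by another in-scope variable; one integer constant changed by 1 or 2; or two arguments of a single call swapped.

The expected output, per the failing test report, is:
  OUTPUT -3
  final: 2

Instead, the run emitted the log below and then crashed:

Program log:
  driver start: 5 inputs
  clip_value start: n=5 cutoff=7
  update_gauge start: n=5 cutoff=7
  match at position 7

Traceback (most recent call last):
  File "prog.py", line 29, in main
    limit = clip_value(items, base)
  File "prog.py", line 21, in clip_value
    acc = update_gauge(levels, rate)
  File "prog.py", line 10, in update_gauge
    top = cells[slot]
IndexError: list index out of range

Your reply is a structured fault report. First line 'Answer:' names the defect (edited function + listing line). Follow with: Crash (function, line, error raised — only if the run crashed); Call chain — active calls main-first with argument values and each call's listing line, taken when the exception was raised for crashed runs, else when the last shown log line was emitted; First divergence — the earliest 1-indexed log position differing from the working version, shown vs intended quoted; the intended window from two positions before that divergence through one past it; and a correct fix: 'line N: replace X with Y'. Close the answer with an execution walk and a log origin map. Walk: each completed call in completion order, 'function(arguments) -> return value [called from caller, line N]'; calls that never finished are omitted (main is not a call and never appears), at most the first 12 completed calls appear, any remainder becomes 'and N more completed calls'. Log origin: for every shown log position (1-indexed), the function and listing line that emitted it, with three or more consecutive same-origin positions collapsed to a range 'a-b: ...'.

Answer: the defect is in scan_readings at line 4.
Key fact: Everything matches until log position 4, which reads 'match at position 7' in place of 'match at position 2'.
Crash: update_gauge, line 10, IndexError.
Call chain: main -> clip_value([4, 6, 7, 5, 12], 7) (called at line 29) -> update_gauge([4, 6, 7, 5, 12], 7) (called at line 21).
First divergence: position 4; shown 'match at position 7' vs intended 'match at position 2'.
Intended log window:
  2: clip_value start: n=5 cutoff=7
  3: update_gauge start: n=5 cutoff=7
  4: match at position 2
  5: verify_load called with 14, 3
Execution walk:
  scan_readings([4, 6, 7, 5, 12], 7) -> 7  [called from update_gauge, line 8]
Log origin:
  1: from main, line 28
  2: from clip_value, line 20
  3: from update_gauge, line 7
  4: from update_gauge, line 9
A correct fix: line 4: replace `bound` with `floor`.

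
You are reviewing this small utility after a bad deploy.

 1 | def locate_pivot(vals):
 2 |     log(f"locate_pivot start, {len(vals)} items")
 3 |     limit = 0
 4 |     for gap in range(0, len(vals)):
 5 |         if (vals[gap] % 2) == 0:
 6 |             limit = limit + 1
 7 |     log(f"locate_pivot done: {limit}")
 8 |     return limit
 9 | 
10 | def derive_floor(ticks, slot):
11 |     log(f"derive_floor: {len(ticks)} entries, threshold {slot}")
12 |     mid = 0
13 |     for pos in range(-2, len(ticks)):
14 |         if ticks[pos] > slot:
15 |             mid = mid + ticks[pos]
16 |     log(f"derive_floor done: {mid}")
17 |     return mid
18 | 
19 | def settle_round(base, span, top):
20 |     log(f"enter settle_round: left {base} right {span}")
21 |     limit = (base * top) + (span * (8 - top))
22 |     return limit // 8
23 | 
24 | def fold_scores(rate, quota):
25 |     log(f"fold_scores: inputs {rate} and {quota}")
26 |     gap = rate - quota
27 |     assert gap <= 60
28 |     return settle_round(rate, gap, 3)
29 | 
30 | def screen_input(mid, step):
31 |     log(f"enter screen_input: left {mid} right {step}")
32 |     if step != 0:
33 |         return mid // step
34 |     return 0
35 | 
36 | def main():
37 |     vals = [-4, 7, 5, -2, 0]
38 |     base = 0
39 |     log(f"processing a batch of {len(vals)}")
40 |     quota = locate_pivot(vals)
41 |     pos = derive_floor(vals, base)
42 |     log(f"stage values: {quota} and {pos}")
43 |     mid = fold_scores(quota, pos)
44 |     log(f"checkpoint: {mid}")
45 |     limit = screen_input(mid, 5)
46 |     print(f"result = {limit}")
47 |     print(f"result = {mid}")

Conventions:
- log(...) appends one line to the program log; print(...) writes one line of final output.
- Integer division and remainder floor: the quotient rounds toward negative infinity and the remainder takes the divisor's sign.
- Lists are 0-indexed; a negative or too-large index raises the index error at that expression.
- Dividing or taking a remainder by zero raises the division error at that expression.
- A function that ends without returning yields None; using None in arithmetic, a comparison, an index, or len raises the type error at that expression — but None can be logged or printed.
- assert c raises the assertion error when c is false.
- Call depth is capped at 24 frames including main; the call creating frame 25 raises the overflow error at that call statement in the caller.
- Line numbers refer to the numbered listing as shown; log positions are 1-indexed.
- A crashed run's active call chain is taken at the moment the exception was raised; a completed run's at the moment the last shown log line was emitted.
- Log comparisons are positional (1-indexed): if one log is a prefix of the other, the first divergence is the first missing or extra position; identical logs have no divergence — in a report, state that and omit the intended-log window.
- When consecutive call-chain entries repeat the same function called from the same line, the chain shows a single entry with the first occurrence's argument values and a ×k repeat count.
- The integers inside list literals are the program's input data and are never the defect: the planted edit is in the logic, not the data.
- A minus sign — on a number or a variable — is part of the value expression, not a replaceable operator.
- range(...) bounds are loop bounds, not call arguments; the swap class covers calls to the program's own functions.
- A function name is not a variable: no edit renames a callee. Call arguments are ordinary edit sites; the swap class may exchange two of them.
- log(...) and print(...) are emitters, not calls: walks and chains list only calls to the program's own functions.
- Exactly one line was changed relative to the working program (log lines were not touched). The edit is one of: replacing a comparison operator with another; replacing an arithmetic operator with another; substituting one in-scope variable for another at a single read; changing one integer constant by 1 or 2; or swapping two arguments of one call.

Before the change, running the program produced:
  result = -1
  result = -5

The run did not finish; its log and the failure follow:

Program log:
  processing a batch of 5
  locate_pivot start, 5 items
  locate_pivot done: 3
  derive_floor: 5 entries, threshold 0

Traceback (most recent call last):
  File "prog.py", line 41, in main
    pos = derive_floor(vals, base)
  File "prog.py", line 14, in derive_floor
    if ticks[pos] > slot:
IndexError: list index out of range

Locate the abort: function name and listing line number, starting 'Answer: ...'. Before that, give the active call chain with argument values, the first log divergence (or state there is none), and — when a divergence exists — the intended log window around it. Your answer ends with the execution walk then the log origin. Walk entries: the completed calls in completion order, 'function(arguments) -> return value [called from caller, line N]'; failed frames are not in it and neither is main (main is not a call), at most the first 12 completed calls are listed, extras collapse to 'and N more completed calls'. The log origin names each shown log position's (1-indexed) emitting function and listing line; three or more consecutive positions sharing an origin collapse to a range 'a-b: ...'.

Answer: the error was raised in derive_floor, line 14.
The tell: Only 4 log lines were emitted before the run died; the intended continuation was 'derive_floor done: 12'.
Call chain: main -> derive_floor([-4, 7, 5, -2, 0], 0) (called at line 41).
First divergence: position 5 — the faulty run's log ends after 4 lines; the working version continues with 'derive_floor done: 12'.
Intended log window:
  3: locate_pivot done: 3
  4: derive_floor: 5 entries, threshold 0
  5: derive_floor done: 12
  6: stage values: 3 and 12
Execution walk:
  locate_pivot([-4, 7, 5, -2, 0]) -> 3  [called from main, line 40]
Log line origins:
  1: logged in main at line 39
  2: logged in locate_pivot at line 2
  3: logged in locate_pivot at line 7
  4: logged in derive_floor at line 11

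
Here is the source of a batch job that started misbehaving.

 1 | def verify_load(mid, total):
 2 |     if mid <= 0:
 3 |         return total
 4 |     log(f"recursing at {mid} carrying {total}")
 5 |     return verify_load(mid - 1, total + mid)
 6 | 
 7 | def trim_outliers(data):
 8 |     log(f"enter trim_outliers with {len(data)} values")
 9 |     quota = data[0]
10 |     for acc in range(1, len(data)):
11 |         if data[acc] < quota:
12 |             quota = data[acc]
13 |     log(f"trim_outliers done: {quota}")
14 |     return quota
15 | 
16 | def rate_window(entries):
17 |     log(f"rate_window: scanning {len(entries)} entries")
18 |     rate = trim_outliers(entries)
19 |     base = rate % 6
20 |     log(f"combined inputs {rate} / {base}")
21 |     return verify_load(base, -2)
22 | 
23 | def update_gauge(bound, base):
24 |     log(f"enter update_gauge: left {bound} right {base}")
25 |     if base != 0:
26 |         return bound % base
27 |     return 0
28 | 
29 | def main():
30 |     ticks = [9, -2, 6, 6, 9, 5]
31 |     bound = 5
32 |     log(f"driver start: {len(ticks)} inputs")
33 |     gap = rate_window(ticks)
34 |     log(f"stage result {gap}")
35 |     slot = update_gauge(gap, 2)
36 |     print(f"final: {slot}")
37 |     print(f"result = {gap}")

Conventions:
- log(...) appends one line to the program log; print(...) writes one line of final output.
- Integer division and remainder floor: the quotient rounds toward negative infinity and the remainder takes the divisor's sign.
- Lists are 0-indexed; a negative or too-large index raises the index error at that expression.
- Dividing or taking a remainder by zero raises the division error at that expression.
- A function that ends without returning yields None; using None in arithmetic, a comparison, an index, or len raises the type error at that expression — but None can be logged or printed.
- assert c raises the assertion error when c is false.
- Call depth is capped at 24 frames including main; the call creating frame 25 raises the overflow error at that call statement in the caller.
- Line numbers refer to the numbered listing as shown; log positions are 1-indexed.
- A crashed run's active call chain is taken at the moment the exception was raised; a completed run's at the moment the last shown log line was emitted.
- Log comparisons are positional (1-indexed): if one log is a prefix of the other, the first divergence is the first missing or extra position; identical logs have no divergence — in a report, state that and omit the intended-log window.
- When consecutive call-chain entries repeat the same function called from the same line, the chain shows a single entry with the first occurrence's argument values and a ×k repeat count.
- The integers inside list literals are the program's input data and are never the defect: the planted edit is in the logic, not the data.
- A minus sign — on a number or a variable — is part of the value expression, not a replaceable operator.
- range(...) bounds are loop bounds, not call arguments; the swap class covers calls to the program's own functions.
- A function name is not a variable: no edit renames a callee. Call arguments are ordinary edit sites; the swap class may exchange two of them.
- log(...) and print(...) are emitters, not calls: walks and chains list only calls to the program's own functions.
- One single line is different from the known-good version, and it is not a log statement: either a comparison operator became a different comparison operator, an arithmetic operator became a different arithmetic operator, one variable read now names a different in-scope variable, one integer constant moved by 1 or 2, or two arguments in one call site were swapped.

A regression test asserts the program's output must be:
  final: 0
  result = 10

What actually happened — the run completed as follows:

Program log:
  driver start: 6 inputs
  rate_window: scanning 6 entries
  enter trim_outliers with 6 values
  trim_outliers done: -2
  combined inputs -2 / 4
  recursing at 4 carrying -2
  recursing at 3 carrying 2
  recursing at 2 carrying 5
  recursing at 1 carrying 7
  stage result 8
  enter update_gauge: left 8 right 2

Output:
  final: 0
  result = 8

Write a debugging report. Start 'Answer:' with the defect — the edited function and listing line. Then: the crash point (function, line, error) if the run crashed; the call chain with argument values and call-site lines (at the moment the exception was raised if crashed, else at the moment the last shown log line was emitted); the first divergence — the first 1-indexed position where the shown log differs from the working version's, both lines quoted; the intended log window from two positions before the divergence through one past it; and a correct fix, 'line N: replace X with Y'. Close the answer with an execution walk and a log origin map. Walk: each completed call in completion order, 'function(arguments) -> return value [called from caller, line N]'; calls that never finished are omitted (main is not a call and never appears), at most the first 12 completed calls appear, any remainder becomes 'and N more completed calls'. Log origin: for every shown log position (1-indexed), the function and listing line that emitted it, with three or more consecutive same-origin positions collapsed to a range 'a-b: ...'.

Answer: the defect is in rate_window at line 21.
Core observation: The log first diverges at position 6: the faulty run prints 'recursing at 4 carrying -2' where the working version prints 'recursing at 4 carrying 0'.
Call chain: main -> update_gauge(8, 2) (called at line 35).
First divergence: position 6; shown 'recursing at 4 carrying -2' vs intended 'recursing at 4 carrying 0'.
Intended log window:
  4: trim_outliers done: -2
  5: combined inputs -2 / 4
  6: recursing at 4 carrying 0
  7: recursing at 3 carrying 4
Execution walk:
  trim_outliers([9, -2, 6, 6, 9, 5]) -> -2  [called from rate_window, line 18]
  verify_load(0, 8) -> 8  [called from verify_load, line 5]
  verify_load(1, 7) -> 8  [called from verify_load, line 5]
  verify_load(2, 5) -> 8  [called from verify_load, line 5]
  verify_load(3, 2) -> 8  [called from verify_load, line 5]
  verify_load(4, -2) -> 8  [called from rate_window, line 21]
  rate_window([9, -2, 6, 6, 9, 5]) -> 8  [called from main, line 33]
  update_gauge(8, 2) -> 0  [called from main, line 35]
Log origins:
  1: logged in main at line 32
  2: logged in rate_window at line 17
  3: logged in trim_outliers at line 8
  4: logged in trim_outliers at line 13
  5: logged in rate_window at line 20
  6-9: logged in verify_load at line 4
  10: logged in main at line 34
  11: logged in update_gauge at line 24
A correct fix: line 21: replace `-2` with `0`.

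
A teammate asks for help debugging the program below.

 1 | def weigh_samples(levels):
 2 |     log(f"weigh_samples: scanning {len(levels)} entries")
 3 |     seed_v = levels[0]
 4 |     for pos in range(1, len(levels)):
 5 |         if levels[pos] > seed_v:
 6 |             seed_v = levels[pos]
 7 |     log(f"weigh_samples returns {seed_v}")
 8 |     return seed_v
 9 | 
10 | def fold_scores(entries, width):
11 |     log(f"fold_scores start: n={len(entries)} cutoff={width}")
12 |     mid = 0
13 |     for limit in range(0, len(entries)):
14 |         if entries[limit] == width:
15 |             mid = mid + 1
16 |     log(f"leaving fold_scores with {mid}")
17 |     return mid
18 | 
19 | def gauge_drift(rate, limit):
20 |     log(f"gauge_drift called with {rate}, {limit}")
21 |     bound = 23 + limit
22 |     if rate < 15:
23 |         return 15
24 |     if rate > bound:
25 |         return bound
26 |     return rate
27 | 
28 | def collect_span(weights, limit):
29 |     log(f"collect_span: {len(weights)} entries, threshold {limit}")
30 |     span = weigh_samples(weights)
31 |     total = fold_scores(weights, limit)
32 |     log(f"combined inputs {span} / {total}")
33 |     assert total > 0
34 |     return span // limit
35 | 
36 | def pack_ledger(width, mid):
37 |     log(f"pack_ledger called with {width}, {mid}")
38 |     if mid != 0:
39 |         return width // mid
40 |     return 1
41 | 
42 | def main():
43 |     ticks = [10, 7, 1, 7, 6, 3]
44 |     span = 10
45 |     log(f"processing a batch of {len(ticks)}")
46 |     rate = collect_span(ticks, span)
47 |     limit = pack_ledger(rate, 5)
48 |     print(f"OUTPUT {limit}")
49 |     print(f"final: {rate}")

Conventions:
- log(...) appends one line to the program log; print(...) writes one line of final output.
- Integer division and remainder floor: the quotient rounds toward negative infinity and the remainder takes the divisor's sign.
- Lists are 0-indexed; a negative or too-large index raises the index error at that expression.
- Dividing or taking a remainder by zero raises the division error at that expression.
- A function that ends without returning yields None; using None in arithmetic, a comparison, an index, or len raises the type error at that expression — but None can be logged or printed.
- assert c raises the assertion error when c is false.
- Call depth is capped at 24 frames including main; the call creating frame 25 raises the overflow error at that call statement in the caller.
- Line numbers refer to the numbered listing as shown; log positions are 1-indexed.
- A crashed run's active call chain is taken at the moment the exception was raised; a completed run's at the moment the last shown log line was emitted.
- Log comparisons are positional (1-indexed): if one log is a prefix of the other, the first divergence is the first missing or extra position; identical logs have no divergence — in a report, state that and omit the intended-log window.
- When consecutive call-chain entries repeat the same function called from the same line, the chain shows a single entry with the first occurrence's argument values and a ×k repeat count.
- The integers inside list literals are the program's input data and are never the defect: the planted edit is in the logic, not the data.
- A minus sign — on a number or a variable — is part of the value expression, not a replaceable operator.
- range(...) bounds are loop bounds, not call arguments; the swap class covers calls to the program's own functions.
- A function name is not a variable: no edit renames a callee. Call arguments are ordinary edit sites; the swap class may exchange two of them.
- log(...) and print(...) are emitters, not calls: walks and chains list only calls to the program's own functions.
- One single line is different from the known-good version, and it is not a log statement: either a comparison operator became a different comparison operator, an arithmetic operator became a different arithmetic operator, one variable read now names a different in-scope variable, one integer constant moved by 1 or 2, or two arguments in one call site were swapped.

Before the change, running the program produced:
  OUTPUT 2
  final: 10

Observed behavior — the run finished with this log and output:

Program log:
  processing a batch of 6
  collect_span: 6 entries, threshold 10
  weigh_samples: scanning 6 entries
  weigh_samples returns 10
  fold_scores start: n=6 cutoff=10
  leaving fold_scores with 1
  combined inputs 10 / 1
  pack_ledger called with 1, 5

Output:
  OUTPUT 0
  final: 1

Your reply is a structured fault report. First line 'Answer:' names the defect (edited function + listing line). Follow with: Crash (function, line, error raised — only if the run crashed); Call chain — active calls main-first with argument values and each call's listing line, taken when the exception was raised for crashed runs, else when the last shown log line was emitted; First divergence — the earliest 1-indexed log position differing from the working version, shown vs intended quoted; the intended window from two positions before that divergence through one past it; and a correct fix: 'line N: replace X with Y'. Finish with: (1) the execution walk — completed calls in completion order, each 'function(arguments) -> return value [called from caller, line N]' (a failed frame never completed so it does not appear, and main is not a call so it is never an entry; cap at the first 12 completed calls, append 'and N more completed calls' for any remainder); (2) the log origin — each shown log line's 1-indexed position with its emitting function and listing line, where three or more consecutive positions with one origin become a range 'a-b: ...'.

Answer: the defect is in collect_span at line 34.
Core observation: Position 8 is the first bad log line: 'pack_ledger called with 1, 5' should read 'pack_ledger called with 10, 5'.
Call chain: main -> pack_ledger(1, 5) (called at line 47).
First divergence: position 8 — shown 'pack_ledger called with 1, 5', intended 'pack_ledger called with 10, 5'.
Intended log window:
  6: leaving fold_scores with 1
  7: combined inputs 10 / 1
  8: pack_ledger called with 10, 5
Execution walk:
  weigh_samples([10, 7, 1, 7, 6, 3]) -> 10  [called from collect_span, line 30]
  fold_scores([10, 7, 1, 7, 6, 3], 10) -> 1  [called from collect_span, line 31]
  collect_span([10, 7, 1, 7, 6, 3], 10) -> 1  [called from main, line 46]
  pack_ledger(1, 5) -> 0  [called from main, line 47]
Log origins:
  1 — main, line 45
  2 — collect_span, line 29
  3 — weigh_samples, line 2
  4 — weigh_samples, line 7
  5 — fold_scores, line 11
  6 — fold_scores, line 16
  7 — collect_span, line 32
  8 — pack_ledger, line 37
A correct fix: line 34: replace `limit` with `total`.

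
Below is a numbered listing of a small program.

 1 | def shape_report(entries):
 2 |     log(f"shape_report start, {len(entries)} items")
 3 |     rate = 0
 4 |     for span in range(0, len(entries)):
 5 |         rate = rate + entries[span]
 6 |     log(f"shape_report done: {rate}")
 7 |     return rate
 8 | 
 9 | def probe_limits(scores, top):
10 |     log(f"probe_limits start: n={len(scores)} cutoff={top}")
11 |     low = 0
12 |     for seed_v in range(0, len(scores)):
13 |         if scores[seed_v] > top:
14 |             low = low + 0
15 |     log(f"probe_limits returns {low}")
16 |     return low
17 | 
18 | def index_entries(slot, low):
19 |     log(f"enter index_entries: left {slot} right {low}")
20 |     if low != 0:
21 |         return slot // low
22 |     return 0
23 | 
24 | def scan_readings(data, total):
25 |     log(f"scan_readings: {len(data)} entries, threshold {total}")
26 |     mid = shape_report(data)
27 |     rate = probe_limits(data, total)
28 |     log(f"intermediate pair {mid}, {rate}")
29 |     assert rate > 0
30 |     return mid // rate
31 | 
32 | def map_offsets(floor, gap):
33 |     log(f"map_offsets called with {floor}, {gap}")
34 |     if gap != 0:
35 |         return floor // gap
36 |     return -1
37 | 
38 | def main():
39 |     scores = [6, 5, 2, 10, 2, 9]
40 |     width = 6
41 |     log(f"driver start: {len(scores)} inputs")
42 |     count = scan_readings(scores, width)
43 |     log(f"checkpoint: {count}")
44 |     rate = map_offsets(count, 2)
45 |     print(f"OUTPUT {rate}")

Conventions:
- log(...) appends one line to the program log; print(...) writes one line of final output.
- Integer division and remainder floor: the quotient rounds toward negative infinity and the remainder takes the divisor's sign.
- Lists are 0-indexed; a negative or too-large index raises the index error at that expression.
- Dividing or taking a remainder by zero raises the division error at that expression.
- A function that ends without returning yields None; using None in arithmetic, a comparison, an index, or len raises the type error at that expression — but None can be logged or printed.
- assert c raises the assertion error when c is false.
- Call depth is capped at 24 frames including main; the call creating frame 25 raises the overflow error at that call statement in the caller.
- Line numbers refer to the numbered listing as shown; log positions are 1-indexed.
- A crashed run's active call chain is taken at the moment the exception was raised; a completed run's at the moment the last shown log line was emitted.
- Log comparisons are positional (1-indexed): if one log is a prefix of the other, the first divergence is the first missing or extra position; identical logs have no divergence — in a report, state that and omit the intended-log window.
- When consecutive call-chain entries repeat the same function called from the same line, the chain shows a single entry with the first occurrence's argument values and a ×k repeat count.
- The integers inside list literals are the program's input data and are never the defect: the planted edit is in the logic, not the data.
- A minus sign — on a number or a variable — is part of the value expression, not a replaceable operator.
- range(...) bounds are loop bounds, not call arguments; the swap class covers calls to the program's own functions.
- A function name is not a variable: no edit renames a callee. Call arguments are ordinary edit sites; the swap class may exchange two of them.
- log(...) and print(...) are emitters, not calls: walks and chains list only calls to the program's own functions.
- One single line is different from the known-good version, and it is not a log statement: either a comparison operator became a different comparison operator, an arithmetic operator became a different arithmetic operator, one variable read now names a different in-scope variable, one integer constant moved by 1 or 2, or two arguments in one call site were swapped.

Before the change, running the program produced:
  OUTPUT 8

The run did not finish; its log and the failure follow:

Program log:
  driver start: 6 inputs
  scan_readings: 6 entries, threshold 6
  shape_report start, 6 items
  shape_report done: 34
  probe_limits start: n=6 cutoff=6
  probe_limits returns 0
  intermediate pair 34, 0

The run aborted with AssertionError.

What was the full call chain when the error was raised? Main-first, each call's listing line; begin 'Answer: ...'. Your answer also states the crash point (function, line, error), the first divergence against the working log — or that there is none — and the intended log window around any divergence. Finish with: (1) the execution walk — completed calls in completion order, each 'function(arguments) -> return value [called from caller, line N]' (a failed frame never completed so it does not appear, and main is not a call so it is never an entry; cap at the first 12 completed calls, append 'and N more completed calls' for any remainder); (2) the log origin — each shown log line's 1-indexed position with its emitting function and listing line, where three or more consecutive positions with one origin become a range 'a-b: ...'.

Answer: main -> scan_readings (called at line 42).
Core observation: At log position 6 the runs split — shown 'probe_limits returns 0', but the working version logs 'probe_limits returns 2'.
Crash: scan_readings, line 29, AssertionError.
First divergence: position 6 — shown 'probe_limits returns 0', intended 'probe_limits returns 2'.
Intended log window:
  4: shape_report done: 34
  5: probe_limits start: n=6 cutoff=6
  6: probe_limits returns 2
  7: intermediate pair 34, 2
Execution walk:
  shape_report([6, 5, 2, 10, 2, 9]) -> 34  [called from scan_readings, line 26]
  probe_limits([6, 5, 2, 10, 2, 9], 6) -> 0  [called from scan_readings, line 27]
Log origins:
  1: from main, line 41
  2: from scan_readings, line 25
  3: from shape_report, line 2
  4: from shape_report, line 6
  5: from probe_limits, line 10
  6: from probe_limits, line 15
  7: from scan_readings, line 28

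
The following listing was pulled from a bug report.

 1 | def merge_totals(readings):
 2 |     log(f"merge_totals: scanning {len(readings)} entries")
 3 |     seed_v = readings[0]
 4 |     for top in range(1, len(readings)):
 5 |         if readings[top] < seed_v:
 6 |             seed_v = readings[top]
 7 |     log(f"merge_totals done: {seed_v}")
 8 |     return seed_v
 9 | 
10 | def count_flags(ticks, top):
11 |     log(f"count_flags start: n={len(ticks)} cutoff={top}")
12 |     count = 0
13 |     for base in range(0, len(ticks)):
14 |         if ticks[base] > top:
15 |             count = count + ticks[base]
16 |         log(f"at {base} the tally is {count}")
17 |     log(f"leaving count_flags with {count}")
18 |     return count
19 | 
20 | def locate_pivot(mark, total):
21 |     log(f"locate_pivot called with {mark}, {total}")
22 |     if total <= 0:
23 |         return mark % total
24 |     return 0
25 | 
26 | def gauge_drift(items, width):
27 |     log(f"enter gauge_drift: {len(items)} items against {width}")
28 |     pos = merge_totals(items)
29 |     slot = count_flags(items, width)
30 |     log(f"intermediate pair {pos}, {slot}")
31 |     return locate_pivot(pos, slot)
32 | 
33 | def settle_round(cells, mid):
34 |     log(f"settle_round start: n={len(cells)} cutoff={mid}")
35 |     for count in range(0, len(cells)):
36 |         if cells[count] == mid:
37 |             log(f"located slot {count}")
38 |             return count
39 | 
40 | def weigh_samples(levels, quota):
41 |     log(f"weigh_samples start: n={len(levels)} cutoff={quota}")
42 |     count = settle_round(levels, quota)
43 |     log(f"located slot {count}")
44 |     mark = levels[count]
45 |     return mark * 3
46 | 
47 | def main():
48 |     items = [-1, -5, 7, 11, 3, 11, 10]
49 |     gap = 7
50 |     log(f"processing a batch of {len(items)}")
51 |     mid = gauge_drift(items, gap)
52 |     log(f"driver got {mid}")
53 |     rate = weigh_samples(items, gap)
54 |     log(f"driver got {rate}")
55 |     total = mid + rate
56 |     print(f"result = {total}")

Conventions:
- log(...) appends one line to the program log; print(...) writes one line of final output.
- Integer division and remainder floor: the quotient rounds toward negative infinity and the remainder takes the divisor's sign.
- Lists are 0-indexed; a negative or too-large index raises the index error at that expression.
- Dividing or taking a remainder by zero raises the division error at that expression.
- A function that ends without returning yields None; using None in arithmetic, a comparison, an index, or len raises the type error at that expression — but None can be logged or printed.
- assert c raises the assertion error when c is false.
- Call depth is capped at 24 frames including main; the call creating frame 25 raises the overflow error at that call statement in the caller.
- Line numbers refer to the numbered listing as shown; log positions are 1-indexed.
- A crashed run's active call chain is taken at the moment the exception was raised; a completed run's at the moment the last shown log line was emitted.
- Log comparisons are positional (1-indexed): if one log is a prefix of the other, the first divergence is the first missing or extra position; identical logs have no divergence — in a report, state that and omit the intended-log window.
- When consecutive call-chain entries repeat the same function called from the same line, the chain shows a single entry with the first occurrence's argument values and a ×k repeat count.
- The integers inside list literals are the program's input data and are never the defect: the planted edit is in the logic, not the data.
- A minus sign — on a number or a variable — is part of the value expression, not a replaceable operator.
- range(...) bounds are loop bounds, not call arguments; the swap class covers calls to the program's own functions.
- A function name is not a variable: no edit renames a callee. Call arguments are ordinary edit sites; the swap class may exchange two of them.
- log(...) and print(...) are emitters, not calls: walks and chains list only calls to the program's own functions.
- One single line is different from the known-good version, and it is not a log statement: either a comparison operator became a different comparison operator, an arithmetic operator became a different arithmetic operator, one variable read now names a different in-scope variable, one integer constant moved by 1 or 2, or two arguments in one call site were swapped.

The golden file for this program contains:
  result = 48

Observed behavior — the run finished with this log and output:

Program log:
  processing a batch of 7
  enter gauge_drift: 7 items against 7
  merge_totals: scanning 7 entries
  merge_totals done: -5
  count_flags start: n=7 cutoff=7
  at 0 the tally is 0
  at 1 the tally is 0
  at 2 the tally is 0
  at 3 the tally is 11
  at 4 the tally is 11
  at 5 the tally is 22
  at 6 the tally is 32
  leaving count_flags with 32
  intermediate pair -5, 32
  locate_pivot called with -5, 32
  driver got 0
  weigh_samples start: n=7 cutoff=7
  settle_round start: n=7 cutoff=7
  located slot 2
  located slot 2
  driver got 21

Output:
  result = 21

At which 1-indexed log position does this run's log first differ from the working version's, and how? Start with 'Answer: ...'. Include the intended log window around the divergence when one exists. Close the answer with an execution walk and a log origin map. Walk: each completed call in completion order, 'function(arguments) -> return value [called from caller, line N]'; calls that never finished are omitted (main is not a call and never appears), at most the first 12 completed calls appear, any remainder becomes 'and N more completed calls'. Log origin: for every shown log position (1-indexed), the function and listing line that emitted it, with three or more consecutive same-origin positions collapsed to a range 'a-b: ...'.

Answer: position 16; shown 'driver got 0' vs intended 'driver got 27'.
Intended log window:
  14: intermediate pair -5, 32
  15: locate_pivot called with -5, 32
  16: driver got 27
  17: weigh_samples start: n=7 cutoff=7
Execution walk:
  merge_totals([-1, -5, 7, 11, 3, 11, 10]) -> -5  [called from gauge_drift, line 28]
  count_flags([-1, -5, 7, 11, 3, 11, 10], 7) -> 32  [called from gauge_drift, line 29]
  locate_pivot(-5, 32) -> 0  [called from gauge_drift, line 31]
  gauge_drift([-1, -5, 7, 11, 3, 11, 10], 7) -> 0  [called from main, line 51]
  settle_round([-1, -5, 7, 11, 3, 11, 10], 7) -> 2  [called from weigh_samples, line 42]
  weigh_samples([-1, -5, 7, 11, 3, 11, 10], 7) -> 21  [called from main, line 53]
Log origin:
  1: logged in main at line 50
  2: logged in gauge_drift at line 27
  3: logged in merge_totals at line 2
  4: logged in merge_totals at line 7
  5: logged in count_flags at line 11
  6-12: logged in count_flags at line 16
  13: logged in count_flags at line 17
  14: logged in gauge_drift at line 30
  15: logged in locate_pivot at line 21
  16: logged in main at line 52
  17: logged in weigh_samples at line 41
  18: logged in settle_round at line 34
  19: logged in settle_round at line 37
  20: logged in weigh_samples at line 43
  21: logged in main at line 54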